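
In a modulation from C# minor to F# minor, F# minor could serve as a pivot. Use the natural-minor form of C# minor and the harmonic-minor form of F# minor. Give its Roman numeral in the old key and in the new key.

The scale of C# minor (natural minor) is C# D# E F# G# A B; F# is degree 4, and the triad built there (F#-A-C#) is minor, so it is iv.
The scale of F# minor (harmonic minor) is F# G# A B C# D E#; F# is degree 1, and the triad built there (F#-A-C#) is minor, so it is i.

iv in C# minor; i in F# minor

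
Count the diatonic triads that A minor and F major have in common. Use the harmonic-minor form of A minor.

Diatonic triads of A minor (harmonic minor): Am (i), Bdim (ii°), Caug (III+), Dm (iv), E (V), F (VI), G#dim (vii°).
Diatonic triads of F major: F (I), Gm (ii), Am (iii), Bb (IV), C (V), Dm (vi), Edim (vii°).
Matching root and quality in both lists: Am, Dm, F.
That gives 3 common triads.

3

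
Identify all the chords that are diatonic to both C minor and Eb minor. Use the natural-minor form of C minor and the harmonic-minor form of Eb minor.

Triads in C minor (natural minor): C minor (i), D diminished (ii°), Eb major (III), F minor (iv), G minor (v), Ab major (VI), Bb major (VII).
Triads in Eb minor (harmonic minor): Eb minor (i), F diminished (ii°), Gb augmented (III+), Ab minor (iv), Bb major (V), Cb major (VI), D diminished (vii°).
Shared triads with their functions: D diminished (ii° in C minor, vii° in Eb minor); Bb major (VII in C minor, V in Eb minor).

Ddim, Bb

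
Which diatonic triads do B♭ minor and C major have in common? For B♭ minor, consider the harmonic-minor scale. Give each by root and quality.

Triads in B♭ minor (harmonic minor): B♭m (i), Cdim (ii°), D♭aug (III+), E♭m (iv), F (V), G♭ (VI), Adim (vii°).
Triads in C major: C (I), Dm (ii), Em (iii), F (IV), G (V), Am (vi), Bdim (vii°).
Shared triads with their functions: F (V in B♭ minor, IV in C major).

F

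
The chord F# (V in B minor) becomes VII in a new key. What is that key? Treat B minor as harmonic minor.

The numeral VII denotes a major triad on scale degree 7. With F# on degree 7, the tonic of the new key is G#.
Degree 7 carries a major triad in natural-minor keys, so the destination is G# minor.
Check: the diatonic triads of G# minor (natural minor) are G#m (i), A#dim (ii°), B (III), C#m (iv), D#m (v), E (VI), F# (VII) — F# is indeed VII.

G# minor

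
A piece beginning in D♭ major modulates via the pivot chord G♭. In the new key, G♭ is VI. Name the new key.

The numeral VI denotes a major triad on scale degree 6. With G♭ on degree 6, the tonic of the new key is B♭.
Degree 6 carries a major triad in minor keys, so the destination is B♭ minor.
Check: the diatonic triads of B♭ minor (natural minor) are B♭m (i), Cdim (ii°), D♭ (III), E♭m (iv), Fm (v), G♭ (VI), A♭ (VII) — G♭ is indeed VI.

B♭ minor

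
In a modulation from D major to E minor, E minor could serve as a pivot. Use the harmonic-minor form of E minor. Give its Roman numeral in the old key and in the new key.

ii in D major; i in E minor

The scale of D major is D E F# G A B C#; E is degree 2, and the triad built there (E-G-B) is minor, so it is ii.
The scale of E minor (harmonic minor) is E F# G A B C D#; E is degree 1, and the triad built there (E-G-B) is minor, so it is i.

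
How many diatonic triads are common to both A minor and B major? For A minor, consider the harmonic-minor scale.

Diatonic triads of A minor (harmonic minor): Am (i), Bdim (ii°), Caug (III+), Dm (iv), E (V), F (VI), G#dim (vii°).
Diatonic triads of B major: B (I), C#m (ii), D#m (iii), E (IV), F# (V), G#m (vi), A#dim (vii°).
Matching root and quality in both lists: E.
That gives 1 common triad.

1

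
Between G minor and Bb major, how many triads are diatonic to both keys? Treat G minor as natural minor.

7

Diatonic triads of G minor (natural minor): G minor (i), A diminished (ii°), Bb major (III), C minor (iv), D minor (v), Eb major (VI), F major (VII).
Diatonic triads of Bb major: Bb major (I), C minor (ii), D minor (iii), Eb major (IV), F major (V), G minor (vi), A diminished (vii°).
Matching root and quality in both lists: G minor, A diminished, Bb major, C minor, D minor, Eb major, F major.
That gives 7 common triads.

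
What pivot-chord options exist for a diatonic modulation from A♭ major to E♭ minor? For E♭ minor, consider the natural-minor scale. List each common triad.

Triads in A♭ major: A♭ (I), B♭m (ii), Cm (iii), D♭ (IV), E♭ (V), Fm (vi), Gdim (vii°).
Triads in E♭ minor (natural minor): E♭m (i), Fdim (ii°), G♭ (III), A♭m (iv), B♭m (v), C♭ (VI), D♭ (VII).
Shared triads with their functions: B♭m (ii in A♭ major, v in E♭ minor); D♭ (IV in A♭ major, VII in E♭ minor).

B♭m, D♭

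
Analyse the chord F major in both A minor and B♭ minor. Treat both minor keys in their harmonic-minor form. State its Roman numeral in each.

VI in A minor; V in B♭ minor

The scale of A minor (harmonic minor) is A B C D E F G♯; F is degree 6, and the triad built there (F-A-C) is major, so it is VI.
The scale of B♭ minor (harmonic minor) is B♭ C D♭ E♭ F G♭ A; F is degree 5, and the triad built there (F-A-C) is major, so it is V.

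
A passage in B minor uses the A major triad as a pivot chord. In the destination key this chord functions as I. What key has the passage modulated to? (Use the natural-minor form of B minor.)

The numeral I denotes a major triad on scale degree 1. With A on degree 1, the tonic of the new key is A.
Degree 1 carries a major triad in major keys, so the destination is A major.
Check: the diatonic triads of A major are A (I), Bm (ii), C#m (iii), D (IV), E (V), F#m (vi), G#dim (vii°) — A major is indeed I.

A major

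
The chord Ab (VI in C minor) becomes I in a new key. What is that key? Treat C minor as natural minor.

The numeral I denotes a major triad on scale degree 1. With Ab on degree 1, the tonic of the new key is Ab.
Degree 1 carries a major triad in major keys, so the destination is Ab major.
Check: the diatonic triads of Ab major are Ab (I), Bbm (ii), Cm (iii), Db (IV), Eb (V), Fm (vi), Gdim (vii°) — Ab is indeed I.

Ab major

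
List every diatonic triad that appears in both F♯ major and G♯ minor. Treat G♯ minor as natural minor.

F♯, G♯m, B, D♯m

Triads in F♯ major: F♯ (I), G♯m (ii), A♯m (iii), B (IV), C♯ (V), D♯m (vi), E♯dim (vii°).
Triads in G♯ minor (natural minor): G♯m (i), A♯dim (ii°), B (III), C♯m (iv), D♯m (v), E (VI), F♯ (VII).
Shared triads with their functions: F♯ (I in F♯ major, VII in G♯ minor); G♯m (ii in F♯ major, i in G♯ minor); B (IV in F♯ major, III in G♯ minor); D♯m (vi in F♯ major, v in G♯ minor).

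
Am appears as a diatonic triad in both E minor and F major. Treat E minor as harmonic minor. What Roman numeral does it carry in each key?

iv in E minor; iii in F major

The scale of E minor (harmonic minor) is E F♯ G A B C D♯; A is degree 4, and the triad built there (A-C-E) is minor, so it is iv.
The scale of F major is F G A B♭ C D E; A is degree 3, and the triad built there (A-C-E) is minor, so it is iii.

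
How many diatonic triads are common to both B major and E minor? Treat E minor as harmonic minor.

Diatonic triads of B major: B (I), C#m (ii), D#m (iii), E (IV), F# (V), G#m (vi), A#dim (vii°).
Diatonic triads of E minor (harmonic minor): Em (i), F#dim (ii°), Gaug (III+), Am (iv), B (V), C (VI), D#dim (vii°).
Matching root and quality in both lists: B.
That gives 1 common triad.

1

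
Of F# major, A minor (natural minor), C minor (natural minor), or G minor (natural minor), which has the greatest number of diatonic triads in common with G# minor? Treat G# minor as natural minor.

Triads of G# minor (natural minor): G#m (i), A#dim (ii°), B (III), C#m (iv), D#m (v), E (VI), F# (VII).
F# major shares 4: G#m, B, D#m, F#.
A minor (natural minor) shares 0: none.
C minor (natural minor) shares 0: none.
G minor (natural minor) shares 0: none.
The most common triads (4) are shared with F# major.

F# major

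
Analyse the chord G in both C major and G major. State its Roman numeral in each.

The scale of C major is C D E F G A B; G is degree 5, and the triad built there (G-B-D) is major, so it is V.
The scale of G major is G A B C D E F#; G is degree 1, and the triad built there (G-B-D) is major, so it is I.

V in C major; I in G major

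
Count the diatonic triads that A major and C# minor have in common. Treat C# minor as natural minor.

4

Diatonic triads of A major: A (I), Bm (ii), C#m (iii), D (IV), E (V), F#m (vi), G#dim (vii°).
Diatonic triads of C# minor (natural minor): C#m (i), D#dim (ii°), E (III), F#m (iv), G#m (v), A (VI), B (VII).
Matching root and quality in both lists: A, C#m, E, F#m.
That gives 4 common triads.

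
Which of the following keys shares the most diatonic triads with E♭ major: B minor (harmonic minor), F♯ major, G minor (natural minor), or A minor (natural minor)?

G minor

Triads of E♭ major: E♭ (I), Fm (ii), Gm (iii), A♭ (IV), B♭ (V), Cm (vi), Ddim (vii°).
B minor (harmonic minor) shares 0: none.
F♯ major shares 0: none.
G minor (natural minor) shares 4: E♭, Gm, B♭, Cm.
A minor (natural minor) shares 0: none.
The most common triads (4) are shared with G minor.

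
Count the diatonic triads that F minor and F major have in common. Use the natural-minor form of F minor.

0

Diatonic triads of F minor (natural minor): Fm (i), Gdim (ii°), A♭ (III), B♭m (iv), Cm (v), D♭ (VI), E♭ (VII).
Diatonic triads of F major: F (I), Gm (ii), Am (iii), B♭ (IV), C (V), Dm (vi), Edim (vii°).
No triad has the same root and quality in both keys.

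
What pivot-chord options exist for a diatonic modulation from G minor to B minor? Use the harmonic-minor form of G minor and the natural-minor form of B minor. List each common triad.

Triads in G minor (harmonic minor): Gm (i), Adim (ii°), Bbaug (III+), Cm (iv), D (V), Eb (VI), F#dim (vii°).
Triads in B minor (natural minor): Bm (i), C#dim (ii°), D (III), Em (iv), F#m (v), G (VI), A (VII).
Shared triads with their functions: D (V in G minor, III in B minor).

D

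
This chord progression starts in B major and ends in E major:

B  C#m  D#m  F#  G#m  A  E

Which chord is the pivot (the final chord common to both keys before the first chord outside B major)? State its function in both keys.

G#m — vi in B major, iii in E major

Chords diatonic to B major: B, C#m, D#m, E, F#, G#m, A#dim.
Reading the progression, the first chord not in that set is A, so the modulation leaves B major there.
The chord immediately before A is G#m, which is diatonic to both keys: vi in B major and iii in E major.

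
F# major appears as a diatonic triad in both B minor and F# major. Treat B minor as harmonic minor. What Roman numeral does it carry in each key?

The scale of B minor (harmonic minor) is B C# D E F# G A#; F# is degree 5, and the triad built there (F#-A#-C#) is major, so it is V.
The scale of F# major is F# G# A# B C# D# E#; F# is degree 1, and the triad built there (F#-A#-C#) is major, so it is I.

V in B minor; I in F# major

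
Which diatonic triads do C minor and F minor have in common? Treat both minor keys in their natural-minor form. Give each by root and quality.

Cm, Eb, Fm, Ab

Triads in C minor (natural minor): Cm (i), Ddim (ii°), Eb (III), Fm (iv), Gm (v), Ab (VI), Bb (VII).
Triads in F minor (natural minor): Fm (i), Gdim (ii°), Ab (III), Bbm (iv), Cm (v), Db (VI), Eb (VII).
Shared triads with their functions: Cm (i in C minor, v in F minor); Eb (III in C minor, VII in F minor); Fm (iv in C minor, i in F minor); Ab (VI in C minor, III in F minor).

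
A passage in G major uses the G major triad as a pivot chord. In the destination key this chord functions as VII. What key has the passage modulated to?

The numeral VII denotes a major triad on scale degree 7. With G on degree 7, the tonic of the new key is A.
Degree 7 carries a major triad in natural-minor keys, so the destination is A minor.
Check: the diatonic triads of A minor (natural minor) are Am (i), Bdim (ii°), C (III), Dm (iv), Em (v), F (VI), G (VII) — G major is indeed VII.

A minor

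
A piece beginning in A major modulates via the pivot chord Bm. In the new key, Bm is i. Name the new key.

The numeral i denotes a minor triad on scale degree 1. With B on degree 1, the tonic of the new key is B.
Degree 1 carries a minor triad in minor keys, so the destination is B minor.
Check: the diatonic triads of B minor (natural minor) are Bm (i), C#dim (ii°), D (III), Em (iv), F#m (v), G (VI), A (VII) — Bm is indeed i.

B minor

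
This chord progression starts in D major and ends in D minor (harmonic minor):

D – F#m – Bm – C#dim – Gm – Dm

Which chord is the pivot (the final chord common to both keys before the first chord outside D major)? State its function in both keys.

Chords diatonic to D major: D, Em, F#m, G, A, Bm, C#dim.
Reading the progression, the first chord not in that set is Gm, so the modulation leaves D major there.
The chord immediately before Gm is C#dim, which is diatonic to both keys: vii° in D major and vii° in D minor.

C#dim — vii° in D major, vii° in D minor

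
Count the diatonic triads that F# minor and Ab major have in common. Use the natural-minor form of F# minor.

0

Diatonic triads of F# minor (natural minor): F# minor (i), G# diminished (ii°), A major (III), B minor (iv), C# minor (v), D major (VI), E major (VII).
Diatonic triads of Ab major: Ab major (I), Bb minor (ii), C minor (iii), Db major (IV), Eb major (V), F minor (vi), G diminished (vii°).
No triad has the same root and quality in both keys.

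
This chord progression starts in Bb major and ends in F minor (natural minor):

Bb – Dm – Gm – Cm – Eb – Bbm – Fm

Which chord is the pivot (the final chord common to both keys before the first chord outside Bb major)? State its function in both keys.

Chords diatonic to Bb major: Bb, Cm, Dm, Eb, F, Gm, Adim.
Reading the progression, the first chord not in that set is Bbm, so the modulation leaves Bb major there.
The chord immediately before Bbm is Eb, which is diatonic to both keys: IV in Bb major and VII in F minor.

Eb — IV in Bb major, VII in F minor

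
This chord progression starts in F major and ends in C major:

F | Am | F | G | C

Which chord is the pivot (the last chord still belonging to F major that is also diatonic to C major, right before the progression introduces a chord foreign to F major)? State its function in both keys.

Chords diatonic to F major: F, Gm, Am, Bb, C, Dm, Edim.
Reading the progression, the first chord not in that set is G, so the modulation leaves F major there.
The chord immediately before G is F, which is diatonic to both keys: I in F major and IV in C major.

F — I in F major, IV in C major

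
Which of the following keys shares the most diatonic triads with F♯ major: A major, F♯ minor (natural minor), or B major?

Triads of F♯ major: F♯ (I), G♯m (ii), A♯m (iii), B (IV), C♯ (V), D♯m (vi), E♯dim (vii°).
A major shares 0: none.
F♯ minor (natural minor) shares 0: none.
B major shares 4: F♯, G♯m, B, D♯m.
The most common triads (4) are shared with B major.

B major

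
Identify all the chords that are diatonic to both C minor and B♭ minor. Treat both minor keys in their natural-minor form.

Fm, A♭

Triads in C minor (natural minor): C minor (i), D diminished (ii°), E♭ major (III), F minor (iv), G minor (v), A♭ major (VI), B♭ major (VII).
Triads in B♭ minor (natural minor): B♭ minor (i), C diminished (ii°), D♭ major (III), E♭ minor (iv), F minor (v), G♭ major (VI), A♭ major (VII).
Shared triads with their functions: F minor (iv in C minor, v in B♭ minor); A♭ major (VI in C minor, VII in B♭ minor).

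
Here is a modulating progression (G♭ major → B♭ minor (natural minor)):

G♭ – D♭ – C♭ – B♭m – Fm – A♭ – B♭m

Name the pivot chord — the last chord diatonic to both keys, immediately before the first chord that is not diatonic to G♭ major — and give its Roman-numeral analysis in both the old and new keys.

B♭m — iii in G♭ major, i in B♭ minor

Chords diatonic to G♭ major: G♭, A♭m, B♭m, C♭, D♭, E♭m, Fdim.
Reading the progression, the first chord not in that set is Fm, so the modulation leaves G♭ major there.
The chord immediately before Fm is B♭m, which is diatonic to both keys: iii in G♭ major and i in B♭ minor.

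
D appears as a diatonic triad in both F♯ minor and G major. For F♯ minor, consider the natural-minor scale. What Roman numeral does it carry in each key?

The scale of F♯ minor (natural minor) is F♯ G♯ A B C♯ D E; D is degree 6, and the triad built there (D-F♯-A) is major, so it is VI.
The scale of G major is G A B C D E F♯; D is degree 5, and the triad built there (D-F♯-A) is major, so it is V.

VI in F♯ minor; V in G major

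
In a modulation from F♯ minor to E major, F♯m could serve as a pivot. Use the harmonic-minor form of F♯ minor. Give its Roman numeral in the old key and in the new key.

The scale of F♯ minor (harmonic minor) is F♯ G♯ A B C♯ D E♯; F♯ is degree 1, and the triad built there (F♯-A-C♯) is minor, so it is i.
The scale of E major is E F♯ G♯ A B C♯ D♯; F♯ is degree 2, and the triad built there (F♯-A-C♯) is minor, so it is ii.

i in F♯ minor; ii in E major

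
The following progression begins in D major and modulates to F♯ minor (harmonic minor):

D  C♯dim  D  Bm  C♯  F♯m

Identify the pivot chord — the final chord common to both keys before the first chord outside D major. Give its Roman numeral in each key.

Bm — vi in D major, iv in F♯ minor

Chords diatonic to D major: D, Em, F♯m, G, A, Bm, C♯dim.
Reading the progression, the first chord not in that set is C♯, so the modulation leaves D major there.
The chord immediately before C♯ is Bm, which is diatonic to both keys: vi in D major and iv in F♯ minor.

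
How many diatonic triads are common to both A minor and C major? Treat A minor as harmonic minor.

4

Diatonic triads of A minor (harmonic minor): Am (i), Bdim (ii°), Caug (III+), Dm (iv), E (V), F (VI), G#dim (vii°).
Diatonic triads of C major: C (I), Dm (ii), Em (iii), F (IV), G (V), Am (vi), Bdim (vii°).
Matching root and quality in both lists: Am, Bdim, Dm, F.
That gives 4 common triads.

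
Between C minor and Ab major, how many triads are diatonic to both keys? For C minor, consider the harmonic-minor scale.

3

Diatonic triads of C minor (harmonic minor): C minor (i), D diminished (ii°), Eb augmented (III+), F minor (iv), G major (V), Ab major (VI), B diminished (vii°).
Diatonic triads of Ab major: Ab major (I), Bb minor (ii), C minor (iii), Db major (IV), Eb major (V), F minor (vi), G diminished (vii°).
Matching root and quality in both lists: C minor, F minor, Ab major.
That gives 3 common triads.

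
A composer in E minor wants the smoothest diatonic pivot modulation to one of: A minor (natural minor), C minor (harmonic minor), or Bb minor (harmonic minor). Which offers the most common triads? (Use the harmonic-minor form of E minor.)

Triads of E minor (harmonic minor): E minor (i), F# diminished (ii°), G augmented (III+), A minor (iv), B major (V), C major (VI), D# diminished (vii°).
A minor (natural minor) shares 3: Em, Am, C.
C minor (harmonic minor) shares 0: none.
Bb minor (harmonic minor) shares 0: none.
The most common triads (3) are shared with A minor.

A minor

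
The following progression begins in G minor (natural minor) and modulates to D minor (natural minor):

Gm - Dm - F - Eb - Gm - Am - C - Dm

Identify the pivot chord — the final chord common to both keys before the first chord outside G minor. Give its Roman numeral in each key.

Chords diatonic to G minor: Gm, Adim, Bb, Cm, Dm, Eb, F.
Reading the progression, the first chord not in that set is Am, so the modulation leaves G minor there.
The chord immediately before Am is Gm, which is diatonic to both keys: i in G minor and iv in D minor.

Gm — i in G minor, iv in D minor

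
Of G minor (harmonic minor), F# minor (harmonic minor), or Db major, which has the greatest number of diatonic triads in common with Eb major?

G minor

Triads of Eb major: Eb (I), Fm (ii), Gm (iii), Ab (IV), Bb (V), Cm (vi), Ddim (vii°).
G minor (harmonic minor) shares 3: Eb, Gm, Cm.
F# minor (harmonic minor) shares 0: none.
Db major shares 2: Fm, Ab.
The most common triads (3) are shared with G minor.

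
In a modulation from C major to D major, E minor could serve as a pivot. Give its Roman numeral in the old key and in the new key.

The scale of C major is C D E F G A B; E is degree 3, and the triad built there (E-G-B) is minor, so it is iii.
The scale of D major is D E F# G A B C#; E is degree 2, and the triad built there (E-G-B) is minor, so it is ii.

iii in C major; ii in D major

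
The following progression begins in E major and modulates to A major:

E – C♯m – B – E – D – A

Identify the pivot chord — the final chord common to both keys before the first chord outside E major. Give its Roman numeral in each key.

E — I in E major, V in A major

Chords diatonic to E major: E, F♯m, G♯m, A, B, C♯m, D♯dim.
Reading the progression, the first chord not in that set is D, so the modulation leaves E major there.
The chord immediately before D is E, which is diatonic to both keys: I in E major and V in A major.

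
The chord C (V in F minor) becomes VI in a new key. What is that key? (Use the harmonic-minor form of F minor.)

E minor

The numeral VI denotes a major triad on scale degree 6. With C on degree 6, the tonic of the new key is E.
Degree 6 carries a major triad in minor keys, so the destination is E minor.
Check: the diatonic triads of E minor (natural minor) are Em (i), F#dim (ii°), G (III), Am (iv), Bm (v), C (VI), D (VII) — C is indeed VI.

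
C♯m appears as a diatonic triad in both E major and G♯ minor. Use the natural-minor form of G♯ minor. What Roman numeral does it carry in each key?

The scale of E major is E F♯ G♯ A B C♯ D♯; C♯ is degree 6, and the triad built there (C♯-E-G♯) is minor, so it is vi.
The scale of G♯ minor (natural minor) is G♯ A♯ B C♯ D♯ E F♯; C♯ is degree 4, and the triad built there (C♯-E-G♯) is minor, so it is iv.

vi in E major; iv in G♯ minor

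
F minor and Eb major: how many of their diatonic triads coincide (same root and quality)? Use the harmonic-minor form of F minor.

Diatonic triads of F minor (harmonic minor): Fm (i), Gdim (ii°), Abaug (III+), Bbm (iv), C (V), Db (VI), Edim (vii°).
Diatonic triads of Eb major: Eb (I), Fm (ii), Gm (iii), Ab (IV), Bb (V), Cm (vi), Ddim (vii°).
Matching root and quality in both lists: Fm.
That gives 1 common triad.

1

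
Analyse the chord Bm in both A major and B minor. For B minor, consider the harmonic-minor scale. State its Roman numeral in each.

ii in A major; i in B minor

The scale of A major is A B C♯ D E F♯ G♯; B is degree 2, and the triad built there (B-D-F♯) is minor, so it is ii.
The scale of B minor (harmonic minor) is B C♯ D E F♯ G A♯; B is degree 1, and the triad built there (B-D-F♯) is minor, so it is i.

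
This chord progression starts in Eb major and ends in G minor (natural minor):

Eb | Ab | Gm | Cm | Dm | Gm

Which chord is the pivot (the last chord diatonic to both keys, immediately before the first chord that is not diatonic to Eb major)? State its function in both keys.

Cm — vi in Eb major, iv in G minor

Chords diatonic to Eb major: Eb, Fm, Gm, Ab, Bb, Cm, Ddim.
Reading the progression, the first chord not in that set is Dm, so the modulation leaves Eb major there.
The chord immediately before Dm is Cm, which is diatonic to both keys: vi in Eb major and iv in G minor.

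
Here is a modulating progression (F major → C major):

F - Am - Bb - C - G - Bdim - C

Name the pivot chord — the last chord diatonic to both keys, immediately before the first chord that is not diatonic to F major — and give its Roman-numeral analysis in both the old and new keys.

Chords diatonic to F major: F, Gm, Am, Bb, C, Dm, Edim.
Reading the progression, the first chord not in that set is G, so the modulation leaves F major there.
The chord immediately before G is C, which is diatonic to both keys: V in F major and I in C major.

C — V in F major, I in C major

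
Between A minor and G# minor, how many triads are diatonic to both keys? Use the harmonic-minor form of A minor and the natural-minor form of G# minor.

1

Diatonic triads of A minor (harmonic minor): Am (i), Bdim (ii°), Caug (III+), Dm (iv), E (V), F (VI), G#dim (vii°).
Diatonic triads of G# minor (natural minor): G#m (i), A#dim (ii°), B (III), C#m (iv), D#m (v), E (VI), F# (VII).
Matching root and quality in both lists: E.
That gives 1 common triad.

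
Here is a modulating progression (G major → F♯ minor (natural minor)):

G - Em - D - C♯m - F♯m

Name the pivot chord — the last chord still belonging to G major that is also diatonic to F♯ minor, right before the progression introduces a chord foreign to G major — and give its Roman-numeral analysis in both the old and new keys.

D — V in G major, VI in F♯ minor

Chords diatonic to G major: G, Am, Bm, C, D, Em, F♯dim.
Reading the progression, the first chord not in that set is C♯m, so the modulation leaves G major there.
The chord immediately before C♯m is D, which is diatonic to both keys: V in G major and VI in F♯ minor.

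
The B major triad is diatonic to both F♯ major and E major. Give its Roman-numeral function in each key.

IV in F♯ major; V in E major

The scale of F♯ major is F♯ G♯ A♯ B C♯ D♯ E♯; B is degree 4, and the triad built there (B-D♯-F♯) is major, so it is IV.
The scale of E major is E F♯ G♯ A B C♯ D♯; B is degree 5, and the triad built there (B-D♯-F♯) is major, so it is V.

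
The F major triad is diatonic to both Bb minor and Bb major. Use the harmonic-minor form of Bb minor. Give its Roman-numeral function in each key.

The scale of Bb minor (harmonic minor) is Bb C Db Eb F Gb A; F is degree 5, and the triad built there (F-A-C) is major, so it is V.
The scale of Bb major is Bb C D Eb F G A; F is degree 5, and the triad built there (F-A-C) is major, so it is V.

V in Bb minor; V in Bb major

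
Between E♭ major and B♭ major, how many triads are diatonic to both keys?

4

Diatonic triads of E♭ major: E♭ major (I), F minor (ii), G minor (iii), A♭ major (IV), B♭ major (V), C minor (vi), D diminished (vii°).
Diatonic triads of B♭ major: B♭ major (I), C minor (ii), D minor (iii), E♭ major (IV), F major (V), G minor (vi), A diminished (vii°).
Matching root and quality in both lists: E♭ major, G minor, B♭ major, C minor.
That gives 4 common triads.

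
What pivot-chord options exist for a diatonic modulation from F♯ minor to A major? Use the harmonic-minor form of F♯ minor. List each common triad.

Triads in F♯ minor (harmonic minor): F♯ minor (i), G♯ diminished (ii°), A augmented (III+), B minor (iv), C♯ major (V), D major (VI), E♯ diminished (vii°).
Triads in A major: A major (I), B minor (ii), C♯ minor (iii), D major (IV), E major (V), F♯ minor (vi), G♯ diminished (vii°).
Shared triads with their functions: F♯ minor (i in F♯ minor, vi in A major); G♯ diminished (ii° in F♯ minor, vii° in A major); B minor (iv in F♯ minor, ii in A major); D major (VI in F♯ minor, IV in A major).

F♯m, G♯dim, Bm, D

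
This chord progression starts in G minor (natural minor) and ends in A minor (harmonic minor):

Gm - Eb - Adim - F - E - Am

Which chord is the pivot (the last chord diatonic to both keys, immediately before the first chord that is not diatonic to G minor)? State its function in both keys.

F — VII in G minor, VI in A minor

Chords diatonic to G minor: Gm, Adim, Bb, Cm, Dm, Eb, F.
Reading the progression, the first chord not in that set is E, so the modulation leaves G minor there.
The chord immediately before E is F, which is diatonic to both keys: VII in G minor and VI in A minor.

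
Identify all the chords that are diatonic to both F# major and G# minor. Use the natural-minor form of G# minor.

F#, G#m, B, D#m

Triads in F# major: F# (I), G#m (ii), A#m (iii), B (IV), C# (V), D#m (vi), E#dim (vii°).
Triads in G# minor (natural minor): G#m (i), A#dim (ii°), B (III), C#m (iv), D#m (v), E (VI), F# (VII).
Shared triads with their functions: F# (I in F# major, VII in G# minor); G#m (ii in F# major, i in G# minor); B (IV in F# major, III in G# minor); D#m (vi in F# major, v in G# minor).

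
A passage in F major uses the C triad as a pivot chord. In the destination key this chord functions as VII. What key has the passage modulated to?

D minor

The numeral VII denotes a major triad on scale degree 7. With C on degree 7, the tonic of the new key is D.
Degree 7 carries a major triad in natural-minor keys, so the destination is D minor.
Check: the diatonic triads of D minor (natural minor) are Dm (i), Edim (ii°), F (III), Gm (iv), Am (v), Bb (VI), C (VII) — C is indeed VII.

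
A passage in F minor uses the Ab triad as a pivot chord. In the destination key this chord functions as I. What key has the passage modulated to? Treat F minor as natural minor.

Ab major

The numeral I denotes a major triad on scale degree 1. With Ab on degree 1, the tonic of the new key is Ab.
Degree 1 carries a major triad in major keys, so the destination is Ab major.
Check: the diatonic triads of Ab major are Ab (I), Bbm (ii), Cm (iii), Db (IV), Eb (V), Fm (vi), Gdim (vii°) — Ab is indeed I.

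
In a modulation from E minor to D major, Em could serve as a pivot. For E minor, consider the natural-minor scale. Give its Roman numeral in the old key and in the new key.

i in E minor; ii in D major

The scale of E minor (natural minor) is E F# G A B C D; E is degree 1, and the triad built there (E-G-B) is minor, so it is i.
The scale of D major is D E F# G A B C#; E is degree 2, and the triad built there (E-G-B) is minor, so it is ii.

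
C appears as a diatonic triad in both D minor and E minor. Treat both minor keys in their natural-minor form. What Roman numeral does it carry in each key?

The scale of D minor (natural minor) is D E F G A Bb C; C is degree 7, and the triad built there (C-E-G) is major, so it is VII.
The scale of E minor (natural minor) is E F# G A B C D; C is degree 6, and the triad built there (C-E-G) is major, so it is VI.

VII in D minor; VI in E minor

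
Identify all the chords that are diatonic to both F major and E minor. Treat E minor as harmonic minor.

Am, C

Triads in F major: F (I), Gm (ii), Am (iii), Bb (IV), C (V), Dm (vi), Edim (vii°).
Triads in E minor (harmonic minor): Em (i), F#dim (ii°), Gaug (III+), Am (iv), B (V), C (VI), D#dim (vii°).
Shared triads with their functions: Am (iii in F major, iv in E minor); C (V in F major, VI in E minor).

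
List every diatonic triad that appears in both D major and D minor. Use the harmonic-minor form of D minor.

A, C#dim

Triads in D major: D (I), Em (ii), F#m (iii), G (IV), A (V), Bm (vi), C#dim (vii°).
Triads in D minor (harmonic minor): Dm (i), Edim (ii°), Faug (III+), Gm (iv), A (V), Bb (VI), C#dim (vii°).
Shared triads with their functions: A (V in D major, V in D minor); C#dim (vii° in D major, vii° in D minor).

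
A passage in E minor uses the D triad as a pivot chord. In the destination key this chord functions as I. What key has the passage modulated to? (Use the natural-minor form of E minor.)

D major

The numeral I denotes a major triad on scale degree 1. With D on degree 1, the tonic of the new key is D.
Degree 1 carries a major triad in major keys, so the destination is D major.
Check: the diatonic triads of D major are D (I), Em (ii), F#m (iii), G (IV), A (V), Bm (vi), C#dim (vii°) — D is indeed I.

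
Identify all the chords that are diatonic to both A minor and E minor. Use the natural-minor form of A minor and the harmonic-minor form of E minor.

Am, C, Em

Triads in A minor (natural minor): Am (i), Bdim (ii°), C (III), Dm (iv), Em (v), F (VI), G (VII).
Triads in E minor (harmonic minor): Em (i), F♯dim (ii°), Gaug (III+), Am (iv), B (V), C (VI), D♯dim (vii°).
Shared triads with their functions: Am (i in A minor, iv in E minor); C (III in A minor, VI in E minor); Em (v in A minor, i in E minor).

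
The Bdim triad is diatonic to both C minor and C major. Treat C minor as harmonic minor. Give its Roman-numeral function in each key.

The scale of C minor (harmonic minor) is C D Eb F G Ab B; B is degree 7, and the triad built there (B-D-F) is diminished, so it is vii°.
The scale of C major is C D E F G A B; B is degree 7, and the triad built there (B-D-F) is diminished, so it is vii°.

vii° in C minor; vii° in C major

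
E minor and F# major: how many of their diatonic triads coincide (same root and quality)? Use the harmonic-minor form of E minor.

Diatonic triads of E minor (harmonic minor): Em (i), F#dim (ii°), Gaug (III+), Am (iv), B (V), C (VI), D#dim (vii°).
Diatonic triads of F# major: F# (I), G#m (ii), A#m (iii), B (IV), C# (V), D#m (vi), E#dim (vii°).
Matching root and quality in both lists: B.
That gives 1 common triad.

1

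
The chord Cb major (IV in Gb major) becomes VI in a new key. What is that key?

The numeral VI denotes a major triad on scale degree 6. With Cb on degree 6, the tonic of the new key is Eb.
Degree 6 carries a major triad in minor keys, so the destination is Eb minor.
Check: the diatonic triads of Eb minor (natural minor) are Ebm (i), Fdim (ii°), Gb (III), Abm (iv), Bbm (v), Cb (VI), Db (VII) — Cb major is indeed VI.

Eb minor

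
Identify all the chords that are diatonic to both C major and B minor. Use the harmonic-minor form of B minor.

Triads in C major: C (I), Dm (ii), Em (iii), F (IV), G (V), Am (vi), Bdim (vii°).
Triads in B minor (harmonic minor): Bm (i), C#dim (ii°), Daug (III+), Em (iv), F# (V), G (VI), A#dim (vii°).
Shared triads with their functions: Em (iii in C major, iv in B minor); G (V in C major, VI in B minor).

Em, G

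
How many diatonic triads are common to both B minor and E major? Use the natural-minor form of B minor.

Diatonic triads of B minor (natural minor): Bm (i), C#dim (ii°), D (III), Em (iv), F#m (v), G (VI), A (VII).
Diatonic triads of E major: E (I), F#m (ii), G#m (iii), A (IV), B (V), C#m (vi), D#dim (vii°).
Matching root and quality in both lists: F#m, A.
That gives 2 common triads.

2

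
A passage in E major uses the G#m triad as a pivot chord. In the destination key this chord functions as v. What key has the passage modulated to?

C# minor

The numeral v denotes a minor triad on scale degree 5. With G# on degree 5, the tonic of the new key is C#.
Degree 5 carries a minor triad in natural-minor keys, so the destination is C# minor.
Check: the diatonic triads of C# minor (natural minor) are C#m (i), D#dim (ii°), E (III), F#m (iv), G#m (v), A (VI), B (VII) — G#m is indeed v.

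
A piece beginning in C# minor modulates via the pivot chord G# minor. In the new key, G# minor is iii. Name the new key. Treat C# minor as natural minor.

E major

The numeral iii denotes a minor triad on scale degree 3. With G# on degree 3, the tonic of the new key is E.
Degree 3 carries a minor triad in major keys, so the destination is E major.
Check: the diatonic triads of E major are E (I), F#m (ii), G#m (iii), A (IV), B (V), C#m (vi), D#dim (vii°) — G# minor is indeed iii.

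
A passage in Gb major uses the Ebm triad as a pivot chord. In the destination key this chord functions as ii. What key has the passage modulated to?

Db major

The numeral ii denotes a minor triad on scale degree 2. With Eb on degree 2, the tonic of the new key is Db.
Degree 2 carries a minor triad in major keys, so the destination is Db major.
Check: the diatonic triads of Db major are Db (I), Ebm (ii), Fm (iii), Gb (IV), Ab (V), Bbm (vi), Cdim (vii°) — Ebm is indeed ii.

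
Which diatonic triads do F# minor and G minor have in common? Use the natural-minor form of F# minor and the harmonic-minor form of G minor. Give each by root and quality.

D

Triads in F# minor (natural minor): F#m (i), G#dim (ii°), A (III), Bm (iv), C#m (v), D (VI), E (VII).
Triads in G minor (harmonic minor): Gm (i), Adim (ii°), Bbaug (III+), Cm (iv), D (V), Eb (VI), F#dim (vii°).
Shared triads with their functions: D (VI in F# minor, V in G minor).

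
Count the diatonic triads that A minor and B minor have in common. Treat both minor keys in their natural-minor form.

2

Diatonic triads of A minor (natural minor): Am (i), Bdim (ii°), C (III), Dm (iv), Em (v), F (VI), G (VII).
Diatonic triads of B minor (natural minor): Bm (i), C♯dim (ii°), D (III), Em (iv), F♯m (v), G (VI), A (VII).
Matching root and quality in both lists: Em, G.
That gives 2 common triads.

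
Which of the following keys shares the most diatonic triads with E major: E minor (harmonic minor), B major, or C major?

Triads of E major: E major (I), F# minor (ii), G# minor (iii), A major (IV), B major (V), C# minor (vi), D# diminished (vii°).
E minor (harmonic minor) shares 2: B, D#dim.
B major shares 4: E, G#m, B, C#m.
C major shares 0: none.
The most common triads (4) are shared with B major.

B major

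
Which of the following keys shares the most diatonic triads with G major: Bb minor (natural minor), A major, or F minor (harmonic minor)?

A major

Triads of G major: G (I), Am (ii), Bm (iii), C (IV), D (V), Em (vi), F#dim (vii°).
Bb minor (natural minor) shares 0: none.
A major shares 2: Bm, D.
F minor (harmonic minor) shares 1: C.
The most common triads (2) are shared with A major.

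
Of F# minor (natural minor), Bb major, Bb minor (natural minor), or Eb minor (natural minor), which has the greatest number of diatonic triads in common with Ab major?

Triads of Ab major: Ab (I), Bbm (ii), Cm (iii), Db (IV), Eb (V), Fm (vi), Gdim (vii°).
F# minor (natural minor) shares 0: none.
Bb major shares 2: Cm, Eb.
Bb minor (natural minor) shares 4: Ab, Bbm, Db, Fm.
Eb minor (natural minor) shares 2: Bbm, Db.
The most common triads (4) are shared with Bb minor.

Bb minor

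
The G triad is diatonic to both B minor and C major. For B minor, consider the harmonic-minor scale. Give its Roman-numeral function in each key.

The scale of B minor (harmonic minor) is B C♯ D E F♯ G A♯; G is degree 6, and the triad built there (G-B-D) is major, so it is VI.
The scale of C major is C D E F G A B; G is degree 5, and the triad built there (G-B-D) is major, so it is V.

VI in B minor; V in C major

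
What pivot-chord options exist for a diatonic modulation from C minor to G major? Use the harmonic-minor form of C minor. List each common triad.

G

Triads in C minor (harmonic minor): Cm (i), Ddim (ii°), Ebaug (III+), Fm (iv), G (V), Ab (VI), Bdim (vii°).
Triads in G major: G (I), Am (ii), Bm (iii), C (IV), D (V), Em (vi), F#dim (vii°).
Shared triads with their functions: G (V in C minor, I in G major).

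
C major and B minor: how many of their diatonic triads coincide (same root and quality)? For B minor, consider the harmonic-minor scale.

Diatonic triads of C major: C (I), Dm (ii), Em (iii), F (IV), G (V), Am (vi), Bdim (vii°).
Diatonic triads of B minor (harmonic minor): Bm (i), C♯dim (ii°), Daug (III+), Em (iv), F♯ (V), G (VI), A♯dim (vii°).
Matching root and quality in both lists: Em, G.
That gives 2 common triads.

2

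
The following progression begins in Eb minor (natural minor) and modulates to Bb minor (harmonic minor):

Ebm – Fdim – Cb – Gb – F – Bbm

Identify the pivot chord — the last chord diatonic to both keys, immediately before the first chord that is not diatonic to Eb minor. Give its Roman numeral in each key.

Gb — III in Eb minor, VI in Bb minor

Chords diatonic to Eb minor: Ebm, Fdim, Gb, Abm, Bbm, Cb, Db.
Reading the progression, the first chord not in that set is F, so the modulation leaves Eb minor there.
The chord immediately before F is Gb, which is diatonic to both keys: III in Eb minor and VI in Bb minor.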